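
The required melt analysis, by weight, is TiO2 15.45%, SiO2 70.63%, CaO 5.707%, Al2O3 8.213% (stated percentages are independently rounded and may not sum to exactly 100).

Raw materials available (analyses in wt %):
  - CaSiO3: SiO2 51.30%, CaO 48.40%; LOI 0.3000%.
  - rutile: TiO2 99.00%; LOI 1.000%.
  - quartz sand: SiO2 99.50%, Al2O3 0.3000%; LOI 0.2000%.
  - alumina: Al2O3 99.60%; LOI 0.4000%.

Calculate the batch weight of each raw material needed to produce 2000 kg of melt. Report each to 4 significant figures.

Intermediates appear rounded to 4 significant figures. The working math carries full float precision at each step; each reported value takes a single rounding. Derived quantities, including the four compositions, ignition loss, glass mass, yield, totals, are carried using the weight values on 2000 kg of glass in exact precision precisely as stated by problem or answer.
Oxide-by-oxide targets in 2000 kg melt:
  TiO2: 15.45% × 2000 = 309.0 kg
  SiO2: 70.63% × 2000 = 1413 kg
  CaO: 5.707% × 2000 = 114.1 kg
  Al2O3: 8.213% × 2000 = 164.3 kg
Mass-balance tally per oxide with the batch weights as given, under the basis named above (oxide sums agree with the targets inside rounding margins):
  TiO2: 312.1·0.9900 = 309.0 kg (target 309.0 kg)
  SiO2: 235.8·0.5130 + 1298·0.9950 = 1412 kg (target 1413 kg)
  CaO: 235.8·0.4840 = 114.1 kg (target 114.1 kg)
  Al2O3: 1298·0.003000 + 161.0·0.9960 = 164.2 kg (target 164.3 kg)
Glass mass check: batch total minus LOI = 2000 kg (per-oxide target masses sum to 2000 kg; with the basis standing at 2000 kg — rounding explains the deltas).
Total batch = Σ batch = 2007 kg; LOI loss = Σ batch·LOI = 7.068 kg; the yield ratio, glass ÷ batch: 99.65%.

Batch per 2000 kg melt:
  CaSiO3: 235.8 kg
  rutile: 312.1 kg
  quartz sand: 1298 kg
  alumina: 161.0 kg
Total batch = 2007 kg; LOI loss = 7.068 kg; yield = 99.65%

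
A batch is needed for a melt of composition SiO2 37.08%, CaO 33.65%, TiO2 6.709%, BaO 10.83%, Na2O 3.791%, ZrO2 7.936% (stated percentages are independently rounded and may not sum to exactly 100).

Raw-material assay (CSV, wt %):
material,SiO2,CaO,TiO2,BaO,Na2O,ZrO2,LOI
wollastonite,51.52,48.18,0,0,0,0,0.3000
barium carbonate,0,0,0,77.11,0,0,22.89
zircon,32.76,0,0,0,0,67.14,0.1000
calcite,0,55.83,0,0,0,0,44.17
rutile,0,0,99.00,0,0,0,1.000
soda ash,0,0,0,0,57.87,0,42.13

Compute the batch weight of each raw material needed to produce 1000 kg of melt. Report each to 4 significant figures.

Batch per 1000 kg melt:
  wollastonite: 644.6 kg
  barium carbonate: 140.4 kg
  zircon: 118.2 kg
  calcite: 46.48 kg
  rutile: 67.77 kg
  soda ash: 65.51 kg
Total batch = 1083 kg; LOI loss = 83.00 kg; yield = 92.34%

Every computation holds exact precision in every operation; working values appear with 4-significant-figure rounding in the printout. A single rounding completes every reported figure. The derived quantities, which include totals, the yield, six oxide percentages, glass mass, LOI, are carried at full precision, as written in problem or answer, from the weighed amounts on 1000 kg of glass.
Oxide-by-oxide targets in 1000 kg melt:
  SiO2: 37.08% × 1000 = 370.8 kg
  CaO: 33.65% × 1000 = 336.5 kg
  TiO2: 6.709% × 1000 = 67.09 kg
  BaO: 10.83% × 1000 = 108.3 kg
  Na2O: 3.791% × 1000 = 37.91 kg
  ZrO2: 7.936% × 1000 = 79.36 kg
Oxide-by-oxide audit working from each reported weight, at the basis given (target by target, the sums agree up to rounding of the answer):
  SiO2: 644.6·0.5152 + 118.2·0.3276 = 370.8 kg (target 370.8 kg)
  CaO: 644.6·0.4818 + 46.48·0.5583 = 336.5 kg (target 336.5 kg)
  TiO2: 67.77·0.9900 = 67.09 kg (target 67.09 kg)
  BaO: 140.4·0.7711 = 108.3 kg (target 108.3 kg)
  Na2O: 65.51·0.5787 = 37.91 kg (target 37.91 kg)
  ZrO2: 118.2·0.6714 = 79.36 kg (target 79.36 kg)
The glass-mass cross-check: Σ batch − LOI loss = 1000 kg (oxide target masses add up to 1000 kg; stated basis 1000 kg — gaps are rounding artifacts).
Batch total: Σ batch = 1083 kg; LOI removed, Σ of batch·LOI: 83.00 kg; as yield: glass ÷ batch → 92.34%.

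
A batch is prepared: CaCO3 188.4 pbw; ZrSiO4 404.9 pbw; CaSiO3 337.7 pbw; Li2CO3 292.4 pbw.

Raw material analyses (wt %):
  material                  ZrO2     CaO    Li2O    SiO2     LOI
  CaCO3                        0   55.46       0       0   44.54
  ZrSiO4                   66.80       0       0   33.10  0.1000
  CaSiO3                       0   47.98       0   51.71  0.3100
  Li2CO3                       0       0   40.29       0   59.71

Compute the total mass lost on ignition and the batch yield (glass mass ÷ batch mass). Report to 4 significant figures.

LOI loss = 260.0 pbw; glass = 963.4 pbw; yield = 78.75%

Working values are printed, with 4-significant-digit rounding, across the worked steps; each numeric step holds full precision in all steps; every reported figure includes exactly one rounding. All derived quantities, which include the yield, four oxide percentages, LOI, the totals, net glass mass, are rebuilt in full precision, exactly as printed in the question or the answer, from the batch weights for 963.4 pbw of glass.
Loss on ignition, line by line:
  CaCO3: 188.4 × 0.4454 = 83.91 pbw
  ZrSiO4: 404.9 × 0.001000 = 0.4049 pbw
  CaSiO3: 337.7 × 0.003100 = 1.047 pbw
  Li2CO3: 292.4 × 0.5971 = 174.6 pbw
Total LOI = 260.0 pbw
Glass = batch − LOI = 1223 − 260.0 = 963.4 pbw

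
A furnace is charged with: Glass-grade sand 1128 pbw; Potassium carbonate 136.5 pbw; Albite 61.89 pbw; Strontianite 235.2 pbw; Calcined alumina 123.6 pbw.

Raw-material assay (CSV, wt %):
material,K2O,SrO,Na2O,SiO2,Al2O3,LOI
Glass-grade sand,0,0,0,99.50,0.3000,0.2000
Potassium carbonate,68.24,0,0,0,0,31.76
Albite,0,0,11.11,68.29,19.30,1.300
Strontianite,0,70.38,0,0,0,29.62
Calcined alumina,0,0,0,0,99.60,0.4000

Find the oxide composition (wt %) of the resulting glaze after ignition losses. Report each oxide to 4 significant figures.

Mid-chain values are shown rounded to 4 significant digits as written; each numeric step carries full float precision in every operation; every reported figure receives exactly one rounding; derived quantities, which include yield, the totals, net glass mass, five oxide percentages, ignition loss, are computed at exact precision, as quoted within the problem or answer text, from the weighed amounts for 1569 pbw of glass.
Per-oxide mass from batch:
  K2O: 136.5·0.6824 = 93.15 pbw
  SrO: 235.2·0.7038 = 165.5 pbw
  Na2O: 61.89·0.1111 = 6.876 pbw
  SiO2: 1128·0.9950 + 61.89·0.6829 = 1165 pbw
  Al2O3: 1128·0.003000 + 61.89·0.1930 + 123.6·0.9960 = 138.4 pbw
LOI: 1128·0.002000 + 136.5·0.3176 + 61.89·0.01300 + 235.2·0.2962 + 123.6·0.004000 = 116.6 pbw
Glass mass = batch − LOI = 1685 − 116.6 = 1569 pbw (= the summed oxide contributions)
each oxide over glass, ×100, is wt %

Glass mass = 1569 pbw (batch 1685 − LOI 116.6).
Composition: K2O 5.938%, SrO 10.55%, Na2O 0.4383%, SiO2 74.25%, Al2O3 8.825%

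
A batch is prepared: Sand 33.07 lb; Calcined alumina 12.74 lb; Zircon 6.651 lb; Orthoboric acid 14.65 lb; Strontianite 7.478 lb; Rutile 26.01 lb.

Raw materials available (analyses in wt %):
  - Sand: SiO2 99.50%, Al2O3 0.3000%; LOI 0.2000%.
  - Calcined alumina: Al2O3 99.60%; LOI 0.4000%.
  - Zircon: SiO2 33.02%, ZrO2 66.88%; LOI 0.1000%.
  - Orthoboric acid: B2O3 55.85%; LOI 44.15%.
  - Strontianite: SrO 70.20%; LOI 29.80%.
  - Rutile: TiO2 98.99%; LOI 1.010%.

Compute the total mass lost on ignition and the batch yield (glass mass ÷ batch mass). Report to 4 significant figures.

LOI loss = 9.083 lb; glass = 91.52 lb; yield = 90.97%

Working values are displayed, rounded to four significant figures, on the page; all arithmetic keeps full float precision at all times; a single rounding completes every reported number. Derived quantities (ignition loss, the six compositions, the yield, glass mass, totals) are rebuilt from the batch weights on 91.52 lb of glass in exact precision, exactly as shown in either problem or answer.
Loss on ignition, line by line:
  Sand: 33.07 × 0.002000 = 0.06614 lb
  Calcined alumina: 12.74 × 0.004000 = 0.05096 lb
  Zircon: 6.651 × 0.001000 = 0.006651 lb
  Orthoboric acid: 14.65 × 0.4415 = 6.468 lb
  Strontianite: 7.478 × 0.2980 = 2.228 lb
  Rutile: 26.01 × 0.01010 = 0.2627 lb
Total LOI = 9.083 lb
Glass = batch − LOI = 100.6 − 9.083 = 91.52 lb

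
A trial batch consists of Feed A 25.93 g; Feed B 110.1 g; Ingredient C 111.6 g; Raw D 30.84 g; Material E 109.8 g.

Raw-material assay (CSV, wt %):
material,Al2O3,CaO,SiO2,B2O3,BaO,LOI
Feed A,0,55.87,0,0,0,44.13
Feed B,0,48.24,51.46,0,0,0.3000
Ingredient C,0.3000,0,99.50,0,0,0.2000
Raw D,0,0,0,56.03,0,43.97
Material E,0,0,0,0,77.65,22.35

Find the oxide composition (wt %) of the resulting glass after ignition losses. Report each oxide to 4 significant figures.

Glass mass = 338.2 g (batch 388.3 − LOI 50.10).
Composition: Al2O3 0.09900%, CaO 19.99%, SiO2 49.59%, B2O3 5.110%, BaO 25.21%

Values along the way are displayed (rounded to four significant digits) when written out — each numeric step keeps exact precision from start to finish — a single rounding yields each reported result; derived quantities, including net glass mass, the totals, ignition loss, five oxide percentages, the yield, are computed from the batch weights on 338.2 g of glass at full float precision, exactly as shown in the problem or answer text.
What the batch supplies per oxide:
  Al2O3: 111.6·0.003000 = 0.3348 g
  CaO: 25.93·0.5587 + 110.1·0.4824 = 67.60 g
  SiO2: 110.1·0.5146 + 111.6·0.9950 = 167.7 g
  B2O3: 30.84·0.5603 = 17.28 g
  BaO: 109.8·0.7765 = 85.26 g
LOI: 25.93·0.4413 + 110.1·0.003000 + 111.6·0.002000 + 30.84·0.4397 + 109.8·0.2235 = 50.10 g
Glass = total batch minus LOI = 388.3 − 50.10 = 338.2 g (matching Σ of the oxides)
percent share: oxide ÷ glass, ×100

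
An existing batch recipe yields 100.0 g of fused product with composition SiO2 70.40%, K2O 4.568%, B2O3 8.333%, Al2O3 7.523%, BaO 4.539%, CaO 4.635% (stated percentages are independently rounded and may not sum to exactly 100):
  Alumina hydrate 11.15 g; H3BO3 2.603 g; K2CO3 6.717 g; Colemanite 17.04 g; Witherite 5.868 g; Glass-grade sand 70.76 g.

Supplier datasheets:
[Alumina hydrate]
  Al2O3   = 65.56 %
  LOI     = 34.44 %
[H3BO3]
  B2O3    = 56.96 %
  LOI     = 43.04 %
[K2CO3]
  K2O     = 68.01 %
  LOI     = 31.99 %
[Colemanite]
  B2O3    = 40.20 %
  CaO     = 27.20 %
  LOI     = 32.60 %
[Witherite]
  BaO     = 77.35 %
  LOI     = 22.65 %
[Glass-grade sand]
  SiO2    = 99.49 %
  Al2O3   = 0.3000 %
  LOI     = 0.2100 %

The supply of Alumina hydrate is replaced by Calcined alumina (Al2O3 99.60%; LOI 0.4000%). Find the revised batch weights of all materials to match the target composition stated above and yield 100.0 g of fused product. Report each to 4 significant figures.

Revised batch per 100.0 g fused product:
  Calcined alumina: 7.340 g
  H3BO3: 2.603 g
  K2CO3: 6.717 g
  Colemanite: 17.04 g
  Witherite: 5.868 g
  Glass-grade sand: 70.76 g
Total batch = 110.3 g; LOI loss = 10.33 g

All arithmetic carries full precision in all steps. Values along the way are displayed rounded to 4 significant figures on the page. Each reported number undergoes a single rounding; the derived quantities (yield, glass mass, six oxide percentages, the totals, ignition loss) are computed from the batch weights on 100.0 g of glass in exact precision as written in the problem or the answer.
Target masses of each oxide per 100.0 g fused product:
  SiO2: 70.40% × 100.0 = 70.40 g
  K2O: 4.568% × 100.0 = 4.568 g
  B2O3: 8.333% × 100.0 = 8.333 g
  Al2O3: 7.523% × 100.0 = 7.523 g
  BaO: 4.539% × 100.0 = 4.539 g
  CaO: 4.635% × 100.0 = 4.635 g
A balance pass over the oxides, working from each reported weight, under the basis named above (summed amounts equal target values within answer rounding):
  SiO2: 70.76·0.9949 = 70.40 g (target 70.40 g)
  K2O: 6.717·0.6801 = 4.568 g (target 4.568 g)
  B2O3: 2.603·0.5696 + 17.04·0.4020 = 8.333 g (target 8.333 g)
  Al2O3: 7.340·0.9960 + 70.76·0.003000 = 7.523 g (target 7.523 g)
  BaO: 5.868·0.7735 = 4.539 g (target 4.539 g)
  CaO: 17.04·0.2720 = 4.635 g (target 4.635 g)
Auditing the glass mass value: whole batch net of LOI = 100.0 g (per-oxide target masses sum to 100.0 g; stated basis 100.0 g — any gap is answer rounding).
Batch grand total — Σ batch = 110.3 g; LOI removed, Σ of batch·LOI: 10.33 g; the yield ratio, glass ÷ batch: 90.64%.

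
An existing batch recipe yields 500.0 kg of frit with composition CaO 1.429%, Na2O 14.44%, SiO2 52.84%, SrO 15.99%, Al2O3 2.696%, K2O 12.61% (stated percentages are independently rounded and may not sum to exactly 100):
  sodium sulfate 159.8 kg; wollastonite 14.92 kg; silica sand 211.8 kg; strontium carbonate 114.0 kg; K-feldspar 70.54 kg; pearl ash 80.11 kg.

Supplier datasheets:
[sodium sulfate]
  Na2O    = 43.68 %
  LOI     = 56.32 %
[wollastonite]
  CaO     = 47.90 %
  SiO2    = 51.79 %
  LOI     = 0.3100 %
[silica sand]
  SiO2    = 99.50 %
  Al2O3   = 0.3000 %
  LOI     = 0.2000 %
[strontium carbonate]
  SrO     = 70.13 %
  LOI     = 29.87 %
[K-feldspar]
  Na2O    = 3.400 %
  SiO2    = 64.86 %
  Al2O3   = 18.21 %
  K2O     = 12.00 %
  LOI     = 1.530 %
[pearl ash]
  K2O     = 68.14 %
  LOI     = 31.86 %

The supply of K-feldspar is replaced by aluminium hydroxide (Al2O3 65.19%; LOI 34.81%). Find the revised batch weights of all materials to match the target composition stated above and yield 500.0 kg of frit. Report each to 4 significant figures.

Working values are displayed (rounded to four significant digits) when written out; every computation holds full float precision through every step; a single rounding produces each reported number — all derived quantities are computed at full float precision (the yield, six oxide percentages, totals, ignition loss, glass mass) using the weight values at 500.0 kg of glass, as set out in the question or the answer.
The oxide mass targets at 500.0 kg frit:
  CaO: 1.429% × 500.0 = 7.145 kg
  Na2O: 14.44% × 500.0 = 72.20 kg
  SiO2: 52.84% × 500.0 = 264.2 kg
  SrO: 15.99% × 500.0 = 79.95 kg
  Al2O3: 2.696% × 500.0 = 13.48 kg
  K2O: 12.61% × 500.0 = 63.05 kg
Per-oxide balance check using the reported weights, against the basis in use (summed amounts equal target values given rounding of the digits):
  CaO: 14.92·0.4790 = 7.147 kg (target 7.145 kg)
  Na2O: 165.3·0.4368 = 72.20 kg (target 72.20 kg)
  SiO2: 14.92·0.5179 + 257.8·0.9950 = 264.2 kg (target 264.2 kg)
  SrO: 114.0·0.7013 = 79.95 kg (target 79.95 kg)
  Al2O3: 257.8·0.003000 + 19.49·0.6519 = 13.48 kg (target 13.48 kg)
  K2O: 92.53·0.6814 = 63.05 kg (target 63.05 kg)
Glass-mass bookkeeping: total batch − LOI = 500.1 kg (summing oxide targets gives 500.0 kg; with the basis standing at 500.0 kg — any gap is answer rounding).
Summing the batch: Σ batch = 664.0 kg; Σ batch·LOI gives LOI loss = 164.0 kg; yield = glass ÷ total batch = 75.31%.

Revised batch per 500.0 kg frit:
  sodium sulfate: 165.3 kg
  wollastonite: 14.92 kg
  silica sand: 257.8 kg
  strontium carbonate: 114.0 kg
  aluminium hydroxide: 19.49 kg
  pearl ash: 92.53 kg
Total batch = 664.0 kg; LOI loss = 164.0 kg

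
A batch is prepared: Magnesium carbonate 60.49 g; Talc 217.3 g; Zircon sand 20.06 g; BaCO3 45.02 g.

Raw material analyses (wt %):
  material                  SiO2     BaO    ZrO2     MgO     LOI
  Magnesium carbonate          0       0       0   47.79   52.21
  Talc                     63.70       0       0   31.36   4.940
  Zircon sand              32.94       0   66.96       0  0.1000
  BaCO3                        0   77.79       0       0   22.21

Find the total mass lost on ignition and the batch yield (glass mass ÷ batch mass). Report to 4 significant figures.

Every computation carries full float precision at each step — in-progress results appear with 4-significant-digit rounding when written out — every reported value takes a single rounding — derived quantities (glass mass, LOI, totals, four oxide percentages, the yield) are computed at full float precision from the batch weights on 290.5 g of glass precisely as stated by question or answer.
Material-by-material LOI:
  Magnesium carbonate: 60.49 × 0.5221 = 31.58 g
  Talc: 217.3 × 0.04940 = 10.73 g
  Zircon sand: 20.06 × 0.001000 = 0.02006 g
  BaCO3: 45.02 × 0.2221 = 9.999 g
Total LOI = 52.34 g
Glass = batch − LOI = 342.9 − 52.34 = 290.5 g

LOI loss = 52.34 g; glass = 290.5 g; yield = 84.74%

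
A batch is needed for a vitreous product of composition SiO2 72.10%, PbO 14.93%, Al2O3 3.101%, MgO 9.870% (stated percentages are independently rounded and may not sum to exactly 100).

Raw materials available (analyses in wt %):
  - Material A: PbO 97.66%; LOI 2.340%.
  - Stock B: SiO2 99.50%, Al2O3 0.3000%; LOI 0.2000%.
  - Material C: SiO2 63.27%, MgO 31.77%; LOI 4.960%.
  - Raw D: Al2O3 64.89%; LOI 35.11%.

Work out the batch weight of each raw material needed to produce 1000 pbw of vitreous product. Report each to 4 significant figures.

In-progress results are displayed rounded off to 4 significant figures between the steps; all internal work holds full precision at all times; every reported value is rounded a single time — derived quantities (yield, net glass mass, LOI, totals, four oxide percentages) are carried in full precision from the batch weights for 1000 pbw of glass, as written in the question or the answer.
Oxide mass targets, per 1000 pbw vitreous product:
  SiO2: 72.10% × 1000 = 721.0 pbw
  PbO: 14.93% × 1000 = 149.3 pbw
  Al2O3: 3.101% × 1000 = 31.01 pbw
  MgO: 9.870% × 1000 = 98.70 pbw
Mass-balance tally per oxide with the batch weights as given, on the stated basis (sums match the target masses modulo rounding of the values):
  SiO2: 527.1·0.9950 + 310.7·0.6327 = 721.0 pbw (target 721.0 pbw)
  PbO: 152.9·0.9766 = 149.3 pbw (target 149.3 pbw)
  Al2O3: 527.1·0.003000 + 45.35·0.6489 = 31.01 pbw (target 31.01 pbw)
  MgO: 310.7·0.3177 = 98.71 pbw (target 98.70 pbw)
Glass mass check: net batch after ignition = 1000 pbw (oxide target masses add up to 1000 pbw; against the stated basis, 1000 pbw — differing by rounding only).
Adding the batch up: Σ batch = 1036 pbw; the LOI term Σ batch·LOI equals 35.97 pbw; glass ÷ batch gives a yield of 96.53%.

Batch per 1000 pbw vitreous product:
  Material A: 152.9 pbw
  Stock B: 527.1 pbw
  Material C: 310.7 pbw
  Raw D: 45.35 pbw
Total batch = 1036 pbw; LOI loss = 35.97 pbw; yield = 96.53%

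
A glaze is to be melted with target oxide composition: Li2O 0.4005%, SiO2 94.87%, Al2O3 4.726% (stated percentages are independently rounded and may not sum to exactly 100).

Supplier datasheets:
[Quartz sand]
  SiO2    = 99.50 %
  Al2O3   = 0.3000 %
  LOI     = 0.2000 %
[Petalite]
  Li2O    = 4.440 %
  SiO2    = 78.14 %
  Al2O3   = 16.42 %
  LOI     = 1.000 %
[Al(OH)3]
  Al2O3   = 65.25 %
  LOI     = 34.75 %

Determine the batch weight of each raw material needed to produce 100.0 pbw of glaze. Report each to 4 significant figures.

Batch per 100.0 pbw glaze:
  Quartz sand: 88.26 pbw
  Petalite: 9.020 pbw
  Al(OH)3: 4.567 pbw
Total batch = 101.8 pbw; LOI loss = 1.854 pbw; yield = 98.18%

Intermediates appear (rounded to 4 significant figures) between the steps; each numeric step runs at exact precision at all times — exactly one rounding goes into every reported result — all derived quantities (ignition loss, the totals, the three compositions, glass mass, yield) are computed starting from the weights at 100.0 pbw of glass in full float precision, as quoted within the problem or answer text.
The oxide mass targets at 100.0 pbw glaze:
  Li2O: 0.4005% × 100.0 = 0.4005 pbw
  SiO2: 94.87% × 100.0 = 94.87 pbw
  Al2O3: 4.726% × 100.0 = 4.726 pbw
Sums-versus-targets review using the reported weights, relative to the basis at hand (oxide sums agree with the targets exact up to rounding of places):
  Li2O: 9.020·0.04440 = 0.4005 pbw (target 0.4005 pbw)
  SiO2: 88.26·0.9950 + 9.020·0.7814 = 94.87 pbw (target 94.87 pbw)
  Al2O3: 88.26·0.003000 + 9.020·0.1642 + 4.567·0.6525 = 4.726 pbw (target 4.726 pbw)
Glass mass check: total batch − LOI = 99.99 pbw (oxide target masses add up to 100.0 pbw; against the stated basis, 100.0 pbw — any gap is answer rounding).
Adding the batch up: Σ batch = 101.8 pbw; the LOI term Σ batch·LOI equals 1.854 pbw; yield = glass ÷ total batch = 98.18%.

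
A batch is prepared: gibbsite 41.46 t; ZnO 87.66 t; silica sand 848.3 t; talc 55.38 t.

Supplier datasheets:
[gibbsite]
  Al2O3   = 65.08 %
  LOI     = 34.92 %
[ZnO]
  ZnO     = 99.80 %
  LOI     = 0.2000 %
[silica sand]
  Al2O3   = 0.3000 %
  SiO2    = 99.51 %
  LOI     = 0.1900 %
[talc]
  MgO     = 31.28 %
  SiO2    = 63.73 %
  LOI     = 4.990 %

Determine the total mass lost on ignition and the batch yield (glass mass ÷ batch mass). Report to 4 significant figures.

Working values are shown rounded to 4 significant figures on the page; full precision is held at every stage; each reported figure carries a single rounding; all derived quantities, which include totals, yield, four oxide percentages, net glass mass, ignition loss, are recomputed in exact precision, as set out in the problem or answer text, using the weight values at 1014 t of glass.
Each material's LOI contribution:
  gibbsite: 41.46 × 0.3492 = 14.48 t
  ZnO: 87.66 × 0.002000 = 0.1753 t
  silica sand: 848.3 × 0.001900 = 1.612 t
  talc: 55.38 × 0.04990 = 2.763 t
Total LOI = 19.03 t
Glass = batch − LOI = 1033 − 19.03 = 1014 t

LOI loss = 19.03 t; glass = 1014 t; yield = 98.16%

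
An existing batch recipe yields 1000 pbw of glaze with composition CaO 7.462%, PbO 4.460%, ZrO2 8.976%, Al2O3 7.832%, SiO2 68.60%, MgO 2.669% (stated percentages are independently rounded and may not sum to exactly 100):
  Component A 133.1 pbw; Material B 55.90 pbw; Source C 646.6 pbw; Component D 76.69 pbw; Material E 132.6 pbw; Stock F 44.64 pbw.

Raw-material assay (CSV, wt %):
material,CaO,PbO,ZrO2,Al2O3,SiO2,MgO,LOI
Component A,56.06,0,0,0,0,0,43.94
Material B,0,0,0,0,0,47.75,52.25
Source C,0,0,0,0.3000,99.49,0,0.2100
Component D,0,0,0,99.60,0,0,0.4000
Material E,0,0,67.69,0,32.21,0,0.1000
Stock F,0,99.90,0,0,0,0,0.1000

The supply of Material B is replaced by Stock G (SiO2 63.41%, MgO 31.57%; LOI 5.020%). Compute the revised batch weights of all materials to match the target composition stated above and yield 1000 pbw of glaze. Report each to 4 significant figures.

Every computation maintains exact precision all the way through. Working values are displayed (rounded to 4 significant figures) within the worked lines — every reported figure is rounded a single time. The derived quantities (glass mass, the totals, ignition loss, the yield, six oxide percentages) are re-derived in full precision from the weighed amounts per 1000 pbw of glass exactly as printed in question or answer.
The oxide mass targets at 1000 pbw glaze:
  CaO: 7.462% × 1000 = 74.62 pbw
  PbO: 4.460% × 1000 = 44.60 pbw
  ZrO2: 8.976% × 1000 = 89.76 pbw
  Al2O3: 7.832% × 1000 = 78.32 pbw
  SiO2: 68.60% × 1000 = 686.0 pbw
  MgO: 2.669% × 1000 = 26.69 pbw
Oxide-by-oxide audit applying the batch weights above, at the basis given (sums match the target masses net of answer rounding effects):
  CaO: 133.1·0.5606 = 74.62 pbw (target 74.62 pbw)
  PbO: 44.64·0.9990 = 44.60 pbw (target 44.60 pbw)
  ZrO2: 132.6·0.6769 = 89.76 pbw (target 89.76 pbw)
  Al2O3: 592.7·0.003000 + 76.85·0.9960 = 78.32 pbw (target 78.32 pbw)
  SiO2: 84.54·0.6341 + 592.7·0.9949 + 132.6·0.3221 = 686.0 pbw (target 686.0 pbw)
  MgO: 84.54·0.3157 = 26.69 pbw (target 26.69 pbw)
Auditing the glass mass value: net batch after ignition = 1000 pbw (oxide target masses add up to 1000 pbw; stated basis 1000 pbw — a pure rounding effect).
Total batch = Σ batch = 1064 pbw; LOI loss = Σ batch·LOI = 64.46 pbw; as yield: glass ÷ batch → 93.94%.

Revised batch per 1000 pbw glaze:
  Component A: 133.1 pbw
  Stock G: 84.54 pbw
  Source C: 592.7 pbw
  Component D: 76.85 pbw
  Material E: 132.6 pbw
  Stock F: 44.64 pbw
Total batch = 1064 pbw; LOI loss = 64.46 pbw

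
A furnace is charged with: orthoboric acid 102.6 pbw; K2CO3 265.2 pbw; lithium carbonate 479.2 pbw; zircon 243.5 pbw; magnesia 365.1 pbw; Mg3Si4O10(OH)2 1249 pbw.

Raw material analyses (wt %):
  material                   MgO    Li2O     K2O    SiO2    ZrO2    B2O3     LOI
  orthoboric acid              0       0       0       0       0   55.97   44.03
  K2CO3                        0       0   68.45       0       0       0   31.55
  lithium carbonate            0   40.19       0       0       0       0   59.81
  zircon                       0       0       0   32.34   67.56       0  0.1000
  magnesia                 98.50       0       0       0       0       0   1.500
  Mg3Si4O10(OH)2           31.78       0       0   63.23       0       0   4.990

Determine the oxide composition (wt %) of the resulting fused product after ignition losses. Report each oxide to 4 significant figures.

The intermediate values appear, with 4-significant-figure rounding, at each printed step; the working math carries exact precision at every stage; each reported number includes exactly one rounding. The derived quantities, including glass mass, ignition loss, totals, six oxide percentages, yield, are computed from the batch weights on 2221 pbw of glass in full precision, exactly as shown in the problem or answer text.
Per-oxide mass from batch:
  MgO: 365.1·0.9850 + 1249·0.3178 = 756.6 pbw
  Li2O: 479.2·0.4019 = 192.6 pbw
  K2O: 265.2·0.6845 = 181.5 pbw
  SiO2: 243.5·0.3234 + 1249·0.6323 = 868.5 pbw
  ZrO2: 243.5·0.6756 = 164.5 pbw
  B2O3: 102.6·0.5597 = 57.43 pbw
LOI: 102.6·0.4403 + 265.2·0.3155 + 479.2·0.5981 + 243.5·0.001000 + 365.1·0.01500 + 1249·0.04990 = 483.5 pbw
Glass = total batch minus LOI = 2705 − 483.5 = 2221 pbw (= the summed oxide contributions)
oxide / glass × 100 gives the wt %

Glass mass = 2221 pbw (batch 2705 − LOI 483.5).
Composition: MgO 34.06%, Li2O 8.671%, K2O 8.173%, SiO2 39.10%, ZrO2 7.407%, B2O3 2.585%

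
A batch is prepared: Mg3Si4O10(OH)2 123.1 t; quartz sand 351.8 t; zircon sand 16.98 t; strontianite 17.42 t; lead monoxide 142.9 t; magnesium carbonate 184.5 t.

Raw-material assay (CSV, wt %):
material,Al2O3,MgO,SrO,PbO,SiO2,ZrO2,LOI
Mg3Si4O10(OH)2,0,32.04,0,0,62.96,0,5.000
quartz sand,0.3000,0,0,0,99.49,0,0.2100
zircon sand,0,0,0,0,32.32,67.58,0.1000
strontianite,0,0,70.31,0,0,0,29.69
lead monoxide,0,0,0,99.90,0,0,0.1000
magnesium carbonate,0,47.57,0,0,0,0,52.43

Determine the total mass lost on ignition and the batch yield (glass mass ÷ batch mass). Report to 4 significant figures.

LOI loss = 109.0 t; glass = 727.7 t; yield = 86.98%

In-progress results appear rounded to four significant digits as written — the working math maintains full precision from start to finish; a single rounding produces every reported value — all derived quantities are rebuilt at full float precision (yield, the six compositions, the totals, LOI, glass mass) from the weighed amounts on 727.7 t of glass as written in either problem or answer.
Loss on ignition, line by line:
  Mg3Si4O10(OH)2: 123.1 × 0.05000 = 6.155 t
  quartz sand: 351.8 × 0.002100 = 0.7388 t
  zircon sand: 16.98 × 0.001000 = 0.01698 t
  strontianite: 17.42 × 0.2969 = 5.172 t
  lead monoxide: 142.9 × 0.001000 = 0.1429 t
  magnesium carbonate: 184.5 × 0.5243 = 96.73 t
Total LOI = 109.0 t
Glass = batch − LOI = 836.7 − 109.0 = 727.7 t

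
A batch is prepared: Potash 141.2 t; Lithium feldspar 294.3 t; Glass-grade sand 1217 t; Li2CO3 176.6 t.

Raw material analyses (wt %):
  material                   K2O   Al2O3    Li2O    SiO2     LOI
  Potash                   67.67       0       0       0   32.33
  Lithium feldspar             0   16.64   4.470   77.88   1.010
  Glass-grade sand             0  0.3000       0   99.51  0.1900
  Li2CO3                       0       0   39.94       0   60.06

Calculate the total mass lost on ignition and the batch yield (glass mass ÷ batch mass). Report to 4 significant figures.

LOI loss = 157.0 t; glass = 1672 t; yield = 91.42%

All internal work keeps full float precision all the way through — in-progress results are printed (rounded to four significant digits) between the steps — each reported figure takes exactly one rounding; all derived quantities, which include ignition loss, glass mass, yield, totals, the four compositions, are recomputed at exact precision, as they appear in the problem or answer text, starting from the weights on 1672 t of glass.
Loss on ignition, line by line:
  Potash: 141.2 × 0.3233 = 45.65 t
  Lithium feldspar: 294.3 × 0.01010 = 2.972 t
  Glass-grade sand: 1217 × 0.001900 = 2.312 t
  Li2CO3: 176.6 × 0.6006 = 106.1 t
Total LOI = 157.0 t
Glass = batch − LOI = 1829 − 157.0 = 1672 t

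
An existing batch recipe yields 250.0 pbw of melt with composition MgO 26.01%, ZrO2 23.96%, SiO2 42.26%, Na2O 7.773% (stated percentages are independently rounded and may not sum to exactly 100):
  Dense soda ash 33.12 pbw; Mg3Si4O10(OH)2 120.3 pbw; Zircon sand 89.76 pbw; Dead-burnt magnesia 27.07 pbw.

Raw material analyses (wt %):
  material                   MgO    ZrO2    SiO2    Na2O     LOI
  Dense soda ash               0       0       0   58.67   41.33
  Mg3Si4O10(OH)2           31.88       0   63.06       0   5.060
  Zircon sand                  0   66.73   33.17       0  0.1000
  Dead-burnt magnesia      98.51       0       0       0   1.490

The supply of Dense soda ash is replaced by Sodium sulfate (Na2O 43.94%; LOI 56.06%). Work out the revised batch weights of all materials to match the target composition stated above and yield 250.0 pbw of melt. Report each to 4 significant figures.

The working math runs at exact precision throughout. In-progress results are printed with 4-significant-digit rounding on the page. Each reported value is rounded only once; the derived quantities are computed from the batch weights on 250.0 pbw of glass in full precision (yield, the four compositions, glass mass, totals, LOI) exactly as printed in problem or answer.
Oxide mass targets, per 250.0 pbw melt:
  MgO: 26.01% × 250.0 = 65.03 pbw
  ZrO2: 23.96% × 250.0 = 59.90 pbw
  SiO2: 42.26% × 250.0 = 105.6 pbw
  Na2O: 7.773% × 250.0 = 19.43 pbw
Mass-balance tally per oxide from the weights as reported, for the quoted basis mass (summed amounts equal target values net of answer rounding effects):
  MgO: 120.3·0.3188 + 27.07·0.9851 = 65.02 pbw (target 65.03 pbw)
  ZrO2: 89.76·0.6673 = 59.90 pbw (target 59.90 pbw)
  SiO2: 120.3·0.6306 + 89.76·0.3317 = 105.6 pbw (target 105.6 pbw)
  Na2O: 44.23·0.4394 = 19.43 pbw (target 19.43 pbw)
The glass-mass cross-check: batch Σ − ignition loss = 250.0 pbw (targets for the oxides total 250.0 pbw; against the stated basis, 250.0 pbw — deltas are rounding alone).
Batch grand total — Σ batch = 281.4 pbw; Σ batch·LOI gives LOI loss = 31.38 pbw; the yield ratio, glass ÷ batch: 88.85%.

Revised batch per 250.0 pbw melt:
  Sodium sulfate: 44.23 pbw
  Mg3Si4O10(OH)2: 120.3 pbw
  Zircon sand: 89.76 pbw
  Dead-burnt magnesia: 27.07 pbw
Total batch = 281.4 pbw; LOI loss = 31.38 pbw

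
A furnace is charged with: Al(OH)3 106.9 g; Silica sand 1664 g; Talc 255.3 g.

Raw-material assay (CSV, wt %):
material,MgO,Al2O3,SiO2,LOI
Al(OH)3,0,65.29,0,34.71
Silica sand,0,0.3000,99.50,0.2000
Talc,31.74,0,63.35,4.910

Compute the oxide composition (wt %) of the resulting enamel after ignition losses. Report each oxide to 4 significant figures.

Intermediates are shown, rounded to four significant digits, on the page; the whole derivation carries exact precision through every step — each reported value undergoes a single rounding. Derived quantities (ignition loss, net glass mass, three oxide percentages, the totals, yield) are computed in full float precision using the weight values at 1973 g of glass as given in problem or answer.
Mass of each oxide from the mix:
  MgO: 255.3·0.3174 = 81.03 g
  Al2O3: 106.9·0.6529 + 1664·0.003000 = 74.79 g
  SiO2: 1664·0.9950 + 255.3·0.6335 = 1817 g
LOI: 106.9·0.3471 + 1664·0.002000 + 255.3·0.04910 = 52.97 g
Glass mass = batch − LOI = 2026 − 52.97 = 1973 g (= Σ oxide masses)
percent share: oxide ÷ glass, ×100

Glass mass = 1973 g (batch 2026 − LOI 52.97).
Composition: MgO 4.107%, Al2O3 3.790%, SiO2 92.10%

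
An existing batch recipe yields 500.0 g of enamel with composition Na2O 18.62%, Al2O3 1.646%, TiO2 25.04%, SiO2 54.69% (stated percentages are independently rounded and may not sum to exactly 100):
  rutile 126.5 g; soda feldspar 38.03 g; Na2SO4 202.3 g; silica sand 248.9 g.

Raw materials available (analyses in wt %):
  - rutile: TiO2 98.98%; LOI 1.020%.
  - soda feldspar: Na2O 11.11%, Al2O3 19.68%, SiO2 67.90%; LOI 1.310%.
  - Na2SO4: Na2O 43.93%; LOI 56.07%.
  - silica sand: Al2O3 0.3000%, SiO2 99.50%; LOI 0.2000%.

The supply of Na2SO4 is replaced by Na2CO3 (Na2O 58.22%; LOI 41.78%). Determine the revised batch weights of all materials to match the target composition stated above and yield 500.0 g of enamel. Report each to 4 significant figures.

Mid-chain values are shown with 4-significant-figure rounding within the worked lines. All arithmetic holds full float precision in every operation. A single rounding completes every reported number; derived quantities (glass mass, the totals, the four compositions, yield, ignition loss) are computed in full precision from the batch weights on 500.0 g of glass, exactly as shown in the question or the answer.
Per-oxide target masses for 500.0 g enamel:
  Na2O: 18.62% × 500.0 = 93.10 g
  Al2O3: 1.646% × 500.0 = 8.230 g
  TiO2: 25.04% × 500.0 = 125.2 g
  SiO2: 54.69% × 500.0 = 273.4 g
Verifying the oxide balance from the weights as reported, for the quoted basis mass (target by target, the sums agree modulo rounding of the values):
  Na2O: 38.03·0.1111 + 152.7·0.5822 = 93.13 g (target 93.10 g)
  Al2O3: 38.03·0.1968 + 248.9·0.003000 = 8.231 g (target 8.230 g)
  TiO2: 126.5·0.9898 = 125.2 g (target 125.2 g)
  SiO2: 38.03·0.6790 + 248.9·0.9950 = 273.5 g (target 273.4 g)
The glass-mass cross-check: batch total minus LOI = 500.0 g (oxide target masses add up to 500.0 g; versus the stated basis of 500.0 g — deltas are rounding alone).
Adding the batch up: Σ batch = 566.1 g; Σ batch·LOI gives LOI loss = 66.08 g; yield: glass divided by total = 88.33%.

Revised batch per 500.0 g enamel:
  rutile: 126.5 g
  soda feldspar: 38.03 g
  Na2CO3: 152.7 g
  silica sand: 248.9 g
Total batch = 566.1 g; LOI loss = 66.08 g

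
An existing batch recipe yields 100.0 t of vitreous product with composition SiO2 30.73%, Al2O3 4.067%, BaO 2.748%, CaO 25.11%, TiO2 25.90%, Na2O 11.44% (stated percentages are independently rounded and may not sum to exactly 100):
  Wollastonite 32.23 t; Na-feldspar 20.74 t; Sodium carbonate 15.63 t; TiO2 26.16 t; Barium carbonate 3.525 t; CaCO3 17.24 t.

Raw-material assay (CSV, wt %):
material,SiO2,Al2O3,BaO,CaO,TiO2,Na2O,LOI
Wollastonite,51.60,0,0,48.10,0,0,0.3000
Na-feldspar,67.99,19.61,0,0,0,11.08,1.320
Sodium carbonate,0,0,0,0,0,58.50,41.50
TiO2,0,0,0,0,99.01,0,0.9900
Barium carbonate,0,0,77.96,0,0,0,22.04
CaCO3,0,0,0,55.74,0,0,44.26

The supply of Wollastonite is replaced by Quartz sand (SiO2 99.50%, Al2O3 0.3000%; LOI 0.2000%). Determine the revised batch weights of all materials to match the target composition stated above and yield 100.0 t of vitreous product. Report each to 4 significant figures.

Revised batch per 100.0 t vitreous product:
  Quartz sand: 16.89 t
  Na-feldspar: 20.48 t
  Sodium carbonate: 15.68 t
  TiO2: 26.16 t
  Barium carbonate: 3.525 t
  CaCO3: 45.05 t
Total batch = 127.8 t; LOI loss = 27.79 t

Intermediates are printed (rounded to four significant digits) at each printed step; full precision is maintained end to end; a single rounding produces each reported result — the derived quantities, which include ignition loss, the yield, glass mass, the six compositions, the totals, are computed at exact precision, precisely as stated by problem or answer, starting from the weights per 100.0 t of glass.
The oxide mass targets at 100.0 t vitreous product:
  SiO2: 30.73% × 100.0 = 30.73 t
  Al2O3: 4.067% × 100.0 = 4.067 t
  BaO: 2.748% × 100.0 = 2.748 t
  CaO: 25.11% × 100.0 = 25.11 t
  TiO2: 25.90% × 100.0 = 25.90 t
  Na2O: 11.44% × 100.0 = 11.44 t
Sums-versus-targets review using the reported weights, versus the basis set out (sums match the target masses once rounding is allowed for):
  SiO2: 16.89·0.9950 + 20.48·0.6799 = 30.73 t (target 30.73 t)
  Al2O3: 16.89·0.003000 + 20.48·0.1961 = 4.067 t (target 4.067 t)
  BaO: 3.525·0.7796 = 2.748 t (target 2.748 t)
  CaO: 45.05·0.5574 = 25.11 t (target 25.11 t)
  TiO2: 26.16·0.9901 = 25.90 t (target 25.90 t)
  Na2O: 20.48·0.1108 + 15.68·0.5850 = 11.44 t (target 11.44 t)
Auditing the glass mass value: batch total minus LOI = 100.0 t (oxide target masses add up to 99.99 t; versus the stated basis of 100.0 t — gaps are rounding artifacts).
Batch total: Σ batch = 127.8 t; LOI loss = Σ batch·LOI = 27.79 t; yield, glass over the total, = 78.26%.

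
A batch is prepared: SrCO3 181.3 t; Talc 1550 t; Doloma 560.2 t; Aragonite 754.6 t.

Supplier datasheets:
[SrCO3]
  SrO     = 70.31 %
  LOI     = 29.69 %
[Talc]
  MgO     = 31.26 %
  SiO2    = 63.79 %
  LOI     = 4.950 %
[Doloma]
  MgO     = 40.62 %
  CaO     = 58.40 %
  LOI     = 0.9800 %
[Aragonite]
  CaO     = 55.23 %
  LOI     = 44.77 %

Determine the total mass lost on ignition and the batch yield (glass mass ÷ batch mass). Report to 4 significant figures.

All internal work maintains full float precision from start to finish — intermediates appear (rounded to four significant digits) alongside each step. Every reported value is rounded exactly once; the derived quantities, which include LOI, glass mass, four oxide percentages, totals, the yield, are recomputed at full precision, as quoted within question or answer, using the weight values per 2572 t of glass.
LOI of each material in turn:
  SrCO3: 181.3 × 0.2969 = 53.83 t
  Talc: 1550 × 0.04950 = 76.73 t
  Doloma: 560.2 × 0.009800 = 5.490 t
  Aragonite: 754.6 × 0.4477 = 337.8 t
Total LOI = 473.9 t
Glass = batch − LOI = 3046 − 473.9 = 2572 t

LOI loss = 473.9 t; glass = 2572 t; yield = 84.44%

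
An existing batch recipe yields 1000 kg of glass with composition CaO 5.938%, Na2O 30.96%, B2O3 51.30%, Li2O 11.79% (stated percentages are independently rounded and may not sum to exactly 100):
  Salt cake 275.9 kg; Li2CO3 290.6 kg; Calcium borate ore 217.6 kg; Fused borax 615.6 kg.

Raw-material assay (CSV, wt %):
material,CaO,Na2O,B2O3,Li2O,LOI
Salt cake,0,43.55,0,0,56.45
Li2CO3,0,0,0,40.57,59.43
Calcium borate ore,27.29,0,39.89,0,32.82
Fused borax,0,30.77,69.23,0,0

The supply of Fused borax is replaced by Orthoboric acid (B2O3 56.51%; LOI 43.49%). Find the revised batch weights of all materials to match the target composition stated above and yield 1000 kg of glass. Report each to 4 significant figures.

Revised batch per 1000 kg glass:
  Salt cake: 710.9 kg
  Li2CO3: 290.6 kg
  Calcium borate ore: 217.6 kg
  Orthoboric acid: 754.2 kg
Total batch = 1973 kg; LOI loss = 973.4 kg

Each numeric step carries full float precision from start to finish — the intermediate values appear, rounded to four significant figures, within the worked lines; every reported figure sees exactly one rounding; derived quantities, including LOI, glass mass, the yield, totals, the four compositions, are re-derived using the weight values on 1000 kg of glass in full precision exactly as shown in the problem or answer text.
Target masses of each oxide per 1000 kg glass:
  CaO: 5.938% × 1000 = 59.38 kg
  Na2O: 30.96% × 1000 = 309.6 kg
  B2O3: 51.30% × 1000 = 513.0 kg
  Li2O: 11.79% × 1000 = 117.9 kg
Balance tally, oxide-wise, on the weights just shown, under the basis named above (sums match the target masses modulo rounding of the values):
  CaO: 217.6·0.2729 = 59.38 kg (target 59.38 kg)
  Na2O: 710.9·0.4355 = 309.6 kg (target 309.6 kg)
  B2O3: 217.6·0.3989 + 754.2·0.5651 = 513.0 kg (target 513.0 kg)
  Li2O: 290.6·0.4057 = 117.9 kg (target 117.9 kg)
Consistency of the glass mass: whole batch net of LOI = 999.9 kg (the Σ of target masses is 999.9 kg; basis as stated: 1000 kg — any gap is answer rounding).
Adding the batch up: Σ batch = 1973 kg; LOI removed, Σ of batch·LOI: 973.4 kg; yield, glass over the total, = 50.67%.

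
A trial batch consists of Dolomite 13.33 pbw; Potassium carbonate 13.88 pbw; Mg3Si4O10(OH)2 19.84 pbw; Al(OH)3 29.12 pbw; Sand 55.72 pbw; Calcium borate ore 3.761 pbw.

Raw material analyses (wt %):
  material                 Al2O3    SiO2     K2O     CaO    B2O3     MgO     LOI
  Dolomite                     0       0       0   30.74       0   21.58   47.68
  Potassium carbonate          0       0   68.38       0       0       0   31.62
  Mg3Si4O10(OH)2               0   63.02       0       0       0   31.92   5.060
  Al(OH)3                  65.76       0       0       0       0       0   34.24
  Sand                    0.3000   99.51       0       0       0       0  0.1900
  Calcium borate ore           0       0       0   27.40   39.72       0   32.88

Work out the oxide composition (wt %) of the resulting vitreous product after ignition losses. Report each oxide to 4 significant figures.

Working values appear, rounded to 4 significant figures, at each printed step; the whole derivation runs at full float precision through every step; every reported result takes a single rounding — the derived quantities (ignition loss, glass mass, yield, totals, the six compositions) are recomputed in exact precision using the weight values on 112.6 pbw of glass, as they appear in problem or answer.
Delivered oxide masses:
  Al2O3: 29.12·0.6576 + 55.72·0.003000 = 19.32 pbw
  SiO2: 19.84·0.6302 + 55.72·0.9951 = 67.95 pbw
  K2O: 13.88·0.6838 = 9.491 pbw
  CaO: 13.33·0.3074 + 3.761·0.2740 = 5.128 pbw
  B2O3: 3.761·0.3972 = 1.494 pbw
  MgO: 13.33·0.2158 + 19.84·0.3192 = 9.210 pbw
LOI: 13.33·0.4768 + 13.88·0.3162 + 19.84·0.05060 + 29.12·0.3424 + 55.72·0.001900 + 3.761·0.3288 = 23.06 pbw
Resulting glass, batch − LOI: 135.7 − 23.06 = 112.6 pbw (consistent with Σ oxide mass)
wt % = 100 × oxide mass / glass mass

Glass mass = 112.6 pbw (batch 135.7 − LOI 23.06).
Composition: Al2O3 17.16%, SiO2 60.35%, K2O 8.430%, CaO 4.555%, B2O3 1.327%, MgO 8.180%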